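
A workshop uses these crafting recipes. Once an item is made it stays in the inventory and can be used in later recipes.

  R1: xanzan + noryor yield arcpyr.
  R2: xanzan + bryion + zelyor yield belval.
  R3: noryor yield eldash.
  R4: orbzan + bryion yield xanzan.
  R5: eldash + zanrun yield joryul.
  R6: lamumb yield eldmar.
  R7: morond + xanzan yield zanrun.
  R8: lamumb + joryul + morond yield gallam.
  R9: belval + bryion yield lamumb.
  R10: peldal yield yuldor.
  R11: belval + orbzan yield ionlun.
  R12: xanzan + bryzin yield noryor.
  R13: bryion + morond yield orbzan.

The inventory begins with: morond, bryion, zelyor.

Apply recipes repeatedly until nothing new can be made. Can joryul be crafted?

No

joryul would need eldash and zanrun (R5), but eldash is never obtained.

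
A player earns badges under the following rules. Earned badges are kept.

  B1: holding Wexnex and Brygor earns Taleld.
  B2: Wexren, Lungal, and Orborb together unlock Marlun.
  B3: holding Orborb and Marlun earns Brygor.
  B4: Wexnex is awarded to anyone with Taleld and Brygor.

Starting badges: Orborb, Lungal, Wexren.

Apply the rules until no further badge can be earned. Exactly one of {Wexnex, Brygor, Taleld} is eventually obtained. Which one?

With Wexren, Lungal, and Orborb, Marlun is earned (B2).
With Orborb and Marlun, Brygor is earned (B3).
Wexnex would need Taleld and Brygor (B4), but Taleld is never earned. Taleld would need Wexnex and Brygor (B1), but Wexnex is never earned.

Brygor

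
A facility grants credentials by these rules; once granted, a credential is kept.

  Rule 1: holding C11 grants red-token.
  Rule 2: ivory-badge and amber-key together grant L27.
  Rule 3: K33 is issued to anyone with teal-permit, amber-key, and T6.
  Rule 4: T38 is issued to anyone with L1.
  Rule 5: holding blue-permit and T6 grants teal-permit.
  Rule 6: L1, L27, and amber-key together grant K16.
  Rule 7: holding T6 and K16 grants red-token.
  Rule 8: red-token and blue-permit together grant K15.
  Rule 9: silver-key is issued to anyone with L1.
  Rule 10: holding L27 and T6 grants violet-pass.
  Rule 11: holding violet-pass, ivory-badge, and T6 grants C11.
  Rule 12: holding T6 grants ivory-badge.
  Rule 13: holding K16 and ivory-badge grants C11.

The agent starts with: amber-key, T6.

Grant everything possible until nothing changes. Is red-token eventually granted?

Yes

Holding T6 grants ivory-badge (Rule 12).
Holding ivory-badge and amber-key grants L27 (Rule 2).
Holding L27 and T6 grants violet-pass (Rule 10).
Holding violet-pass, ivory-badge, and T6 grants C11 (Rule 11).
Holding C11 grants red-token (Rule 1).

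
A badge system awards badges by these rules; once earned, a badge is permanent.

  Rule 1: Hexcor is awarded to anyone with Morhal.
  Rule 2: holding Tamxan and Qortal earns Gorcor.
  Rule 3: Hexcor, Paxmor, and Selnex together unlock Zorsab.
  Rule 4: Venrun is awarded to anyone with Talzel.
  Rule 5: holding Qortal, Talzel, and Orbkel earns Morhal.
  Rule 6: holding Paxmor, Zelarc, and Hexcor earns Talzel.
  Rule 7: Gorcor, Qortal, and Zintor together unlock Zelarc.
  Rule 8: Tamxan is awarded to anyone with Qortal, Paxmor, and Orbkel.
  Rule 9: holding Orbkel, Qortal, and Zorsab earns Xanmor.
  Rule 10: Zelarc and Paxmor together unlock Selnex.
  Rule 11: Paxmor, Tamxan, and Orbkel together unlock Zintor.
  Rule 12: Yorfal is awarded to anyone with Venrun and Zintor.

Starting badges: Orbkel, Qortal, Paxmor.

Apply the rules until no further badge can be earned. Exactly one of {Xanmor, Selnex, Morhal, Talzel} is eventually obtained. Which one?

Selnex

With Qortal, Paxmor, and Orbkel, Tamxan is earned (Rule 8).
With Paxmor, Tamxan, and Orbkel, Zintor is earned (Rule 11).
With Tamxan and Qortal, Gorcor is earned (Rule 2).
With Gorcor, Qortal, and Zintor, Zelarc is earned (Rule 7).
With Zelarc and Paxmor, Selnex is earned (Rule 10).
Talzel would need Paxmor, Zelarc, and Hexcor (Rule 6), but Hexcor is never earned. Morhal would need Qortal, Talzel, and Orbkel (Rule 5), but Talzel is never earned. Xanmor would need Orbkel, Qortal, and Zorsab (Rule 9), but Zorsab is never earned.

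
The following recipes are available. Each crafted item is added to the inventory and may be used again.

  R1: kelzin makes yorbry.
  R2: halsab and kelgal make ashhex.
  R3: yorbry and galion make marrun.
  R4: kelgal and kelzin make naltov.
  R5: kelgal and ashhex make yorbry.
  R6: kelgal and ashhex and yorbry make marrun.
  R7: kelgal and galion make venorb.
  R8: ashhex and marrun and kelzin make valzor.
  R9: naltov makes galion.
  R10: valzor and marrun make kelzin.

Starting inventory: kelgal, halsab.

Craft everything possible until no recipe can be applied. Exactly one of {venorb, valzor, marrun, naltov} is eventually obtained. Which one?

halsab and kelgal → ashhex (R2).
Using R5, kelgal and ashhex make yorbry.
kelgal and ashhex and yorbry → marrun (R6).
naltov would need kelgal and kelzin (R4), but kelzin is never obtained. valzor would need ashhex, marrun, and kelzin (R8), but kelzin is never obtained. venorb would need kelgal and galion (R7), but galion is never obtained.

marrun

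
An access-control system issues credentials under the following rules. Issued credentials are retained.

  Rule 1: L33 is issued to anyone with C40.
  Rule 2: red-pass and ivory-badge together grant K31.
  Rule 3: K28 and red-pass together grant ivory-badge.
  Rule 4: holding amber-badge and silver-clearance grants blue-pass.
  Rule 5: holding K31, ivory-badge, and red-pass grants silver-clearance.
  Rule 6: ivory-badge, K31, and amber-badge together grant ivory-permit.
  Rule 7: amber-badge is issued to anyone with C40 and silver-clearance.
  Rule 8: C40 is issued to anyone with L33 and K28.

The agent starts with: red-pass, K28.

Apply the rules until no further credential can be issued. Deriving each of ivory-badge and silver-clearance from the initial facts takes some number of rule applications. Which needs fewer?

ivory-badge: Holding K28 and red-pass grants ivory-badge (Rule 3). [1 rule application]
silver-clearance: Holding K28 and red-pass grants ivory-badge (Rule 3). Holding red-pass and ivory-badge grants K31 (Rule 2). Holding K31, ivory-badge, and red-pass grants silver-clearance (Rule 5). [3 rule applications]
ivory-badge needs fewer.

ivory-badge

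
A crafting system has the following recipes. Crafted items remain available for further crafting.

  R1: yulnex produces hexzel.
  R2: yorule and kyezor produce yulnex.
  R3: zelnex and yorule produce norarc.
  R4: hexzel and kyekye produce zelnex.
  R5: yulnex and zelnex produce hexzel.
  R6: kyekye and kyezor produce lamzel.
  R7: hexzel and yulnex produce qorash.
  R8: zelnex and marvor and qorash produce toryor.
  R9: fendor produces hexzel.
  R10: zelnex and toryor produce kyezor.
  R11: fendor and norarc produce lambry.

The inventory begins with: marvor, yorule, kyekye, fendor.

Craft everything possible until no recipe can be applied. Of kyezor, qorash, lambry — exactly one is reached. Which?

lambry

fendor → hexzel (R9).
Using R4, hexzel and kyekye make zelnex.
Using R3, zelnex and yorule make norarc.
Using R11, fendor and norarc make lambry.
qorash would need hexzel and yulnex (R7), but yulnex is never obtained. kyezor would need zelnex and toryor (R10), but toryor is never obtained.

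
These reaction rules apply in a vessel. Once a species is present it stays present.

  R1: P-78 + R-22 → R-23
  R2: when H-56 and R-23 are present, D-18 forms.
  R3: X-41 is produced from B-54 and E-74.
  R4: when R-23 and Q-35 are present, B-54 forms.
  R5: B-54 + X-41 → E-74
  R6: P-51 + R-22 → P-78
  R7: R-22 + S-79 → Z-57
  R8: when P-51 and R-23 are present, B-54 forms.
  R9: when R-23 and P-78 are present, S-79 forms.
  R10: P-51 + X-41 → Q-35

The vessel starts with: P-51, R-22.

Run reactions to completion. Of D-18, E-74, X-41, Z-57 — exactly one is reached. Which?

Z-57

P-51 and R-22 present → P-78 forms (R6).
P-78 and R-22 present → R-23 forms (R1).
R-23 and P-78 present → S-79 forms (R9).
R-22 and S-79 present → Z-57 forms (R7).
D-18 would need H-56 and R-23 (R2), but H-56 never forms. E-74 would need B-54 and X-41 (R5), but X-41 never forms. X-41 would need B-54 and E-74 (R3), but E-74 never forms.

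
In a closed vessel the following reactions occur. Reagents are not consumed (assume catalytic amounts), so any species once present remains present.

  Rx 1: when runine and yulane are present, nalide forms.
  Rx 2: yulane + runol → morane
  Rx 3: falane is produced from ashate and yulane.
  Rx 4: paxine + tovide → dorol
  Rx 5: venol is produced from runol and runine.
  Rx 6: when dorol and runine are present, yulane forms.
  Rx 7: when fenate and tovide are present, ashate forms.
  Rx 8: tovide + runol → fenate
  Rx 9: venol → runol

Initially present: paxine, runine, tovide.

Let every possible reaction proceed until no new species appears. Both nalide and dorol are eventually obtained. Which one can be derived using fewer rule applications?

dorol: paxine and tovide present → dorol forms (Rx 4). [1 rule application]
nalide: paxine and tovide present → dorol forms (Rx 4). dorol and runine present → yulane forms (Rx 6). runine and yulane present → nalide forms (Rx 1). [3 rule applications]
dorol needs fewer.

dorol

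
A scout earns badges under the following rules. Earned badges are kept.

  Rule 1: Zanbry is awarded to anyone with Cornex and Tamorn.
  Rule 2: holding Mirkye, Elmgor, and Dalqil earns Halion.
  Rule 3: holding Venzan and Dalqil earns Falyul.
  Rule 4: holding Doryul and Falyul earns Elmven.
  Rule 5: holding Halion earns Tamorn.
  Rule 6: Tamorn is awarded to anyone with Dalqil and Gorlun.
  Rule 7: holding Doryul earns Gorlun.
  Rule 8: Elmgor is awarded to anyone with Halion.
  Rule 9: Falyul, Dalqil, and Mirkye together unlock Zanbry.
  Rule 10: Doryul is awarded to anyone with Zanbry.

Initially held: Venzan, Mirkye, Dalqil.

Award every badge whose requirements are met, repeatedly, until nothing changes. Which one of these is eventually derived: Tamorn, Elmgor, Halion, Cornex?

With Venzan and Dalqil, Falyul is earned (Rule 3).
With Falyul, Dalqil, and Mirkye, Zanbry is earned (Rule 9).
With Zanbry, Doryul is earned (Rule 10).
With Doryul, Gorlun is earned (Rule 7).
With Dalqil and Gorlun, Tamorn is earned (Rule 6).
Halion would need Mirkye, Elmgor, and Dalqil (Rule 2), but Elmgor is never earned. No rule produces Cornex, and it is not given. Elmgor would need Halion (Rule 8), but Halion is never earned.

Tamorn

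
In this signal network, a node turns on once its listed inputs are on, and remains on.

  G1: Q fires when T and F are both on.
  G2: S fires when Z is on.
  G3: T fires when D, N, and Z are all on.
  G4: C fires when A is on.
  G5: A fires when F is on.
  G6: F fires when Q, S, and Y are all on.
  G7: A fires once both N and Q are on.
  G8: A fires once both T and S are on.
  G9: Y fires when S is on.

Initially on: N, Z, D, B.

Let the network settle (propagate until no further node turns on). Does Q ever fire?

No

Q would need T and F (G1), but F never turns on.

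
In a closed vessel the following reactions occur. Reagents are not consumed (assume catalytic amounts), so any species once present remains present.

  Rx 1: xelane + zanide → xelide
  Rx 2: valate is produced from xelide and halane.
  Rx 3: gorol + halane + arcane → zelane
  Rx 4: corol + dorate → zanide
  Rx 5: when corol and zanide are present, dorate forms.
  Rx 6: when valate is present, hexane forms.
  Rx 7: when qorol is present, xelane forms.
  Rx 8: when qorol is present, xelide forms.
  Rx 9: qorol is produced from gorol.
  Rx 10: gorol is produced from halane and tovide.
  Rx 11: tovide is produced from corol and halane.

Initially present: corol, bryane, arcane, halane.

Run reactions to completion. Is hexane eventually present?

Yes

corol and halane present → tovide forms (Rx 11).
halane and tovide present → gorol forms (Rx 10).
gorol present → qorol forms (Rx 9).
qorol present → xelide forms (Rx 8).
xelide and halane present → valate forms (Rx 2).
valate present → hexane forms (Rx 6).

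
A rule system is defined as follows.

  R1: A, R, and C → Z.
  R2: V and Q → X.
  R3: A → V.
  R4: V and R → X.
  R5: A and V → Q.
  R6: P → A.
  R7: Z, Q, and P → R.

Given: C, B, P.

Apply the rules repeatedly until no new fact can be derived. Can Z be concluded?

No

Z would need A, R, and C (R1), but R is never established.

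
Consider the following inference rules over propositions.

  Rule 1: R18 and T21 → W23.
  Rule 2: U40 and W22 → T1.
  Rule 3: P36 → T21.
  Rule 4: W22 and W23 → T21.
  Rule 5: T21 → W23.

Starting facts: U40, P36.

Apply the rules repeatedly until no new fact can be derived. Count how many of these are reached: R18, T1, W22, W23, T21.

From P36, Rule 3 gives T21.
T21 holds, so W23 follows (Rule 5).
No rule produces R18, and it is not given.
T1 would need U40 and W22 (Rule 2), but W22 is never established.
No rule produces W22, and it is not given.
W23: reached.
T21: reached.
Reached: W23 and T21 — 2 of the 5.

2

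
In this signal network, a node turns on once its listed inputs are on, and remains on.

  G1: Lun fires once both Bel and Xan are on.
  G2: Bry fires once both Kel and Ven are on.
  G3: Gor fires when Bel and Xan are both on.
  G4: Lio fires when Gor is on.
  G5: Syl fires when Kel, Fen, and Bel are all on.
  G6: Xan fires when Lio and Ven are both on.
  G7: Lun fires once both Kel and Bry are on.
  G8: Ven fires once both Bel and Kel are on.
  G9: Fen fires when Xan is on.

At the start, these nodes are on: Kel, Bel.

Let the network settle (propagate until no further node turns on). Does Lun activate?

Yes

Bel and Kel are on, so Ven fires (G8).
Kel and Ven are on, so Bry fires (G2).
Kel and Bry are on, so Lun fires (G7).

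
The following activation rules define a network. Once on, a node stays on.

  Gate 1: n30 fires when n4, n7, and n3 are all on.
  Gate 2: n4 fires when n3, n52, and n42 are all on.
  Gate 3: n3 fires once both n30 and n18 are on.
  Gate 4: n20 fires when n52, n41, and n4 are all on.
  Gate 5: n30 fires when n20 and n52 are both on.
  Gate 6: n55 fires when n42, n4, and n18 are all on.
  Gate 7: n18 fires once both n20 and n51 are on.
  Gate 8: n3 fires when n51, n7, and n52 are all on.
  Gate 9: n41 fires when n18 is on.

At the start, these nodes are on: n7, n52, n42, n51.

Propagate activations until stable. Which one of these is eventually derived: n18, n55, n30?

Gate 8: n51, n7, and n52 on → n3 on.
Gate 2: n3, n52, and n42 on → n4 on.
Gate 1: n4, n7, and n3 on → n30 on.
n55 would need n42, n4, and n18 (Gate 6), but n18 never turns on. n18 would need n20 and n51 (Gate 7), but n20 never turns on.

n30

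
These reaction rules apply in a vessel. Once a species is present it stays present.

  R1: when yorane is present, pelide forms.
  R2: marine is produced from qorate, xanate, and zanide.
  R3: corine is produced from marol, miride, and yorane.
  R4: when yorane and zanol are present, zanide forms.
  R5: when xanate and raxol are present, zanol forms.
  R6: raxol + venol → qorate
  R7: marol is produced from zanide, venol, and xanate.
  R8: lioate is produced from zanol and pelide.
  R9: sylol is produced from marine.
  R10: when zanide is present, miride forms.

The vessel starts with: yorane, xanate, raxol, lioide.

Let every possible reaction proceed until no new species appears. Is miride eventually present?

Yes

xanate and raxol present → zanol forms (R5).
yorane and zanol present → zanide forms (R4).
zanide present → miride forms (R10).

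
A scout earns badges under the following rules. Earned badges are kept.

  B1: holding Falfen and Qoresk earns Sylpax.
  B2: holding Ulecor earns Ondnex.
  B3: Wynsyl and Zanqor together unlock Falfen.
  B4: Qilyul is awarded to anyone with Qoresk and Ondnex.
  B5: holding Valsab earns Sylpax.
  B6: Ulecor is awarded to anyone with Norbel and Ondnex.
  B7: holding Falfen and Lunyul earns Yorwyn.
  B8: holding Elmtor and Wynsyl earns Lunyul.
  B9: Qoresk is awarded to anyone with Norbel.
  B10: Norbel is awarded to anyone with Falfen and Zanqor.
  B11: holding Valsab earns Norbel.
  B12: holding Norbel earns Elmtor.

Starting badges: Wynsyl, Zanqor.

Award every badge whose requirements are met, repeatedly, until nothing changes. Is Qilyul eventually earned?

No

Qilyul would need Qoresk and Ondnex (B4), but Ondnex is never earned.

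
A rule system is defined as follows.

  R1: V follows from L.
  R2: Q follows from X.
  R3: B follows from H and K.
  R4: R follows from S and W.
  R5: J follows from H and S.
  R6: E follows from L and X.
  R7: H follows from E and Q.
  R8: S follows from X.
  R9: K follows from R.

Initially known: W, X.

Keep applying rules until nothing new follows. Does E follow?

No

E would need L and X (R6), but L is never established.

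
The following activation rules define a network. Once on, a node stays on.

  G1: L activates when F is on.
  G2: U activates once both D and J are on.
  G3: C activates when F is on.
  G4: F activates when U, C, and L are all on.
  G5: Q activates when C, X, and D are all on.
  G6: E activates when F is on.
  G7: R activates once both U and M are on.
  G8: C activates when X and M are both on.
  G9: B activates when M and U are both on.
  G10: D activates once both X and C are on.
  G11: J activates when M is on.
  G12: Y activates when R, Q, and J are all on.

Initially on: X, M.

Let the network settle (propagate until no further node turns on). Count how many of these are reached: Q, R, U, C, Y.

5

G8: X and M on → C on.
M is on, so J activates (G11).
G10: X and C on → D on.
C, X, and D are on, so Q activates (G5).
D and J are on, so U activates (G2).
U and M are on, so R activates (G7).
R, Q, and J are on, so Y activates (G12).
Q: reached.
R: reached.
U: reached.
C: reached.
Y: reached.
All 5 are reached.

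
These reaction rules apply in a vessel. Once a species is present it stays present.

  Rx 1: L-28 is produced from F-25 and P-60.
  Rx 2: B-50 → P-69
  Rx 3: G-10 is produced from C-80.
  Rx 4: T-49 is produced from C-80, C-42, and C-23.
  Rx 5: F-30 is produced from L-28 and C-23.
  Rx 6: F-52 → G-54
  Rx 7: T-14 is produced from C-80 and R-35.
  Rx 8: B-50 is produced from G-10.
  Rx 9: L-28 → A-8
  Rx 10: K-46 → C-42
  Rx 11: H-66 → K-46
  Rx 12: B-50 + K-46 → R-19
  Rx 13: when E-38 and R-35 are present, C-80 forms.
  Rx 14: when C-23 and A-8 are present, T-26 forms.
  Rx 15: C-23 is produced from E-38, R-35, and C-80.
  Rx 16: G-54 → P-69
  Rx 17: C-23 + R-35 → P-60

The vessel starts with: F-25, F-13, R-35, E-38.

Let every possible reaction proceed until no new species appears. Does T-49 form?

T-49 would need C-80, C-42, and C-23 (Rx 4), but C-42 never forms.

No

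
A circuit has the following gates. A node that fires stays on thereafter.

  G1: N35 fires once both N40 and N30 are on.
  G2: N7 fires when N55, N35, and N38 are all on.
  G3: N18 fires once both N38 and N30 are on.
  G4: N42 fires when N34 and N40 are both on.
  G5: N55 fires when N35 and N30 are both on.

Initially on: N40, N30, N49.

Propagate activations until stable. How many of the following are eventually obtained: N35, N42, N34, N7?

1

N40 and N30 are on, so N35 fires (G1).
N35: reached.
N42 would need N34 and N40 (G4), but N34 never turns on.
No rule produces N34, and it is not given.
N7 would need N55, N35, and N38 (G2), but N38 never turns on.
Reached: N35 — 1 of the 4.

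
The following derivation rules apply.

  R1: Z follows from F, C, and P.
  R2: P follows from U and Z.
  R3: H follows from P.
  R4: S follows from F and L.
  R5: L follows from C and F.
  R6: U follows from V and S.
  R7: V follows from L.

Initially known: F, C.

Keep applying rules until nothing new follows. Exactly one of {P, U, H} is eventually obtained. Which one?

U

C and F hold, so L follows (R5).
From L, R7 gives V.
F and L hold, so S follows (R4).
V and S hold, so U follows (R6).
P would need U and Z (R2), but Z is never established. H would need P (R3), but P is never established.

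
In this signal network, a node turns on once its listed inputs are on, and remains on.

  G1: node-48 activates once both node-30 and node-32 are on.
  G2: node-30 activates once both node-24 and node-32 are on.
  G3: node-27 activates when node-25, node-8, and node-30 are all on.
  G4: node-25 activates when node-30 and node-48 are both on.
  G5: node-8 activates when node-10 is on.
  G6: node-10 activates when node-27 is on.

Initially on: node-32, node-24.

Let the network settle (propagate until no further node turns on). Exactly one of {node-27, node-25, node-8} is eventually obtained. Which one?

G2: node-24 and node-32 on → node-30 on.
G1: node-30 and node-32 on → node-48 on.
node-30 and node-48 are on, so node-25 activates (G4).
node-27 would need node-25, node-8, and node-30 (G3), but node-8 never turns on. node-8 would need node-10 (G5), but node-10 never turns on.

node-25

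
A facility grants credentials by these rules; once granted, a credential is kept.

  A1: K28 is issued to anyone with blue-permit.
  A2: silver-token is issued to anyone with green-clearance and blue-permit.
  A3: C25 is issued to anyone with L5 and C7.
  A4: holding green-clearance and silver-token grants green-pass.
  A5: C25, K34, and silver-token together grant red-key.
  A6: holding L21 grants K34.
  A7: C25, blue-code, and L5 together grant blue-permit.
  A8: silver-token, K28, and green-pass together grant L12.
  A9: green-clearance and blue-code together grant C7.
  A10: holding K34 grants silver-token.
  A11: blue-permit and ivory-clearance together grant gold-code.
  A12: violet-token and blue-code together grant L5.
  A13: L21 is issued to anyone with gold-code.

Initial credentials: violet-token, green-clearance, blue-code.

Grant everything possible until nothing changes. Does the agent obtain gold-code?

No

gold-code would need blue-permit and ivory-clearance (A11), but ivory-clearance is never granted.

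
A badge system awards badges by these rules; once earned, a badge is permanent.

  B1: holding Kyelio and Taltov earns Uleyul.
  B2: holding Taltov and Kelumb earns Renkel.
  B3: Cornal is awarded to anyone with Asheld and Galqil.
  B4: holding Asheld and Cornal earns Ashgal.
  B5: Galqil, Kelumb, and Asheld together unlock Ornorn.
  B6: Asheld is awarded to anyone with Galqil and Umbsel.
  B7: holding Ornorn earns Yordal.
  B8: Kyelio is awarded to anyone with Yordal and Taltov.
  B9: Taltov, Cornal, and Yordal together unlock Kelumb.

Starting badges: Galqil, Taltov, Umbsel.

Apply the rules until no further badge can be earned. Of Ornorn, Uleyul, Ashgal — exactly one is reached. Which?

Ashgal

With Galqil and Umbsel, Asheld is earned (B6).
With Asheld and Galqil, Cornal is earned (B3).
With Asheld and Cornal, Ashgal is earned (B4).
Uleyul would need Kyelio and Taltov (B1), but Kyelio is never earned. Ornorn would need Galqil, Kelumb, and Asheld (B5), but Kelumb is never earned.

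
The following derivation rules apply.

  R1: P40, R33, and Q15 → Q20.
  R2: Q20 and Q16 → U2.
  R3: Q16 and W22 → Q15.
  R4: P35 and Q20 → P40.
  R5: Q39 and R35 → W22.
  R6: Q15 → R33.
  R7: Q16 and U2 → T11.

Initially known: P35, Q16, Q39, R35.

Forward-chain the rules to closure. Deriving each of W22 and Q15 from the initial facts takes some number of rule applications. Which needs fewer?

W22

W22: From Q39 and R35, R5 gives W22. [1 rule application]
Q15: Q39 and R35 hold, so W22 follows (R5). Q16 and W22 hold, so Q15 follows (R3). [2 rule applications]
W22 needs fewer.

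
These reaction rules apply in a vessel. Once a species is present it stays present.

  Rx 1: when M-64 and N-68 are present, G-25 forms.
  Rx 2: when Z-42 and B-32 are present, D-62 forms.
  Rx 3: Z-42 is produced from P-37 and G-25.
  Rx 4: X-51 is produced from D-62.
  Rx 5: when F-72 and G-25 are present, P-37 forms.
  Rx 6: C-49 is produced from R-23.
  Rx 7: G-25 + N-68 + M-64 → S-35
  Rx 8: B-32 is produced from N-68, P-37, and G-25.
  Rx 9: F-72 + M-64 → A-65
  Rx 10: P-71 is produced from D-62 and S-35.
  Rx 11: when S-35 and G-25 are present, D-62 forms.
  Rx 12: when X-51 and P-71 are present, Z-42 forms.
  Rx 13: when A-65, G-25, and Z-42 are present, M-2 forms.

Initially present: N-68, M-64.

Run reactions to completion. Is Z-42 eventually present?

M-64 and N-68 present → G-25 forms (Rx 1).
G-25, N-68, and M-64 present → S-35 forms (Rx 7).
S-35 and G-25 present → D-62 forms (Rx 11).
D-62 present → X-51 forms (Rx 4).
D-62 and S-35 present → P-71 forms (Rx 10).
X-51 and P-71 present → Z-42 forms (Rx 12).

Yes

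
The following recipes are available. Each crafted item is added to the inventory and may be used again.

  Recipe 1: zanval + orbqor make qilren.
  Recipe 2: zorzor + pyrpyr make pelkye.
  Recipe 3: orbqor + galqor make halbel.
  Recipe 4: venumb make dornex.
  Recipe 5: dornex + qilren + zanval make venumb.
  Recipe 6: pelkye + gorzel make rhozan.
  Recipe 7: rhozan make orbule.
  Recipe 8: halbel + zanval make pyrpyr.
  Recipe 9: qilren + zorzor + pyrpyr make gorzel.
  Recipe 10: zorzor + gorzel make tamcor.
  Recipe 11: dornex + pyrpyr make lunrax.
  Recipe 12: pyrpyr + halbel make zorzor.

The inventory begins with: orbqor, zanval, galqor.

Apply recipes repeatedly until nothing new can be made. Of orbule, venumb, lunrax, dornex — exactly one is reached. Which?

orbule

Using Recipe 1, zanval and orbqor make qilren.
Using Recipe 3, orbqor and galqor make halbel.
halbel + zanval → pyrpyr (Recipe 8).
Using Recipe 12, pyrpyr and halbel make zorzor.
zorzor + pyrpyr → pelkye (Recipe 2).
qilren + zorzor + pyrpyr → gorzel (Recipe 9).
Using Recipe 6, pelkye and gorzel make rhozan.
Using Recipe 7, rhozan makes orbule.
lunrax would need dornex and pyrpyr (Recipe 11), but dornex is never obtained. venumb would need dornex, qilren, and zanval (Recipe 5), but dornex is never obtained. dornex would need venumb (Recipe 4), but venumb is never obtained.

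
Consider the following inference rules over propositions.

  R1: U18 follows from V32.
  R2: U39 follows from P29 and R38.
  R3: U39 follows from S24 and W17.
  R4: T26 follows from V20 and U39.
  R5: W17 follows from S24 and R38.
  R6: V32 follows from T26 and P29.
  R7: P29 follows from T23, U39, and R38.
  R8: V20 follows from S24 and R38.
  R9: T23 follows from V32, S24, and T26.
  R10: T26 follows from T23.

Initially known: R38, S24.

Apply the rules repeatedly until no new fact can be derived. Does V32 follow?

No

V32 would need T26 and P29 (R6), but P29 is never established.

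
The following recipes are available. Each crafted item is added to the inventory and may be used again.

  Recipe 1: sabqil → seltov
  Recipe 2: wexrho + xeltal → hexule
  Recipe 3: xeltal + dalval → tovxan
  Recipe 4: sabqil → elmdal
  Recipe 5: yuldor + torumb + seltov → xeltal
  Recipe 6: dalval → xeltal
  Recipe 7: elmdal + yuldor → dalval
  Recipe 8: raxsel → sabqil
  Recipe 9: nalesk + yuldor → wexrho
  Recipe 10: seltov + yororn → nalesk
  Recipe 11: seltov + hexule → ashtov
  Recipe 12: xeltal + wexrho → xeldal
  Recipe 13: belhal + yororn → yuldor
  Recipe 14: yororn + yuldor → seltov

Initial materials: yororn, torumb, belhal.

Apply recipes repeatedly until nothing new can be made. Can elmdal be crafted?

No

elmdal would need sabqil (Recipe 4), but sabqil is never obtained.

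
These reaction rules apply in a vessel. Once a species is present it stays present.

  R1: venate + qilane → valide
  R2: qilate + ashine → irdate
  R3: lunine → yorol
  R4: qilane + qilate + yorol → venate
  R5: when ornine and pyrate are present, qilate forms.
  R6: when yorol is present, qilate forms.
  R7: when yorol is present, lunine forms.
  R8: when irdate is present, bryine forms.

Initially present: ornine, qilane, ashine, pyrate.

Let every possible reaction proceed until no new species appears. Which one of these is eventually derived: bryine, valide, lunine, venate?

bryine

ornine and pyrate present → qilate forms (R5).
qilate and ashine present → irdate forms (R2).
irdate present → bryine forms (R8).
lunine would need yorol (R7), but yorol never forms. venate would need qilane, qilate, and yorol (R4), but yorol never forms. valide would need venate and qilane (R1), but venate never forms.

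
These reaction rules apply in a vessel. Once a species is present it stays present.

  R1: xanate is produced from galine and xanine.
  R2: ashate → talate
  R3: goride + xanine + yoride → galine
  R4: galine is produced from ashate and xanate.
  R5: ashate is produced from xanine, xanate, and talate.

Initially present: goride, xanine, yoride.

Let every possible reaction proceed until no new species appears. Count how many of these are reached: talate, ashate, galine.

goride, xanine, and yoride present → galine forms (R3).
talate would need ashate (R2), but ashate never forms.
ashate would need xanine, xanate, and talate (R5), but talate never forms.
galine: reached.
Reached: galine — 1 of the 3.

1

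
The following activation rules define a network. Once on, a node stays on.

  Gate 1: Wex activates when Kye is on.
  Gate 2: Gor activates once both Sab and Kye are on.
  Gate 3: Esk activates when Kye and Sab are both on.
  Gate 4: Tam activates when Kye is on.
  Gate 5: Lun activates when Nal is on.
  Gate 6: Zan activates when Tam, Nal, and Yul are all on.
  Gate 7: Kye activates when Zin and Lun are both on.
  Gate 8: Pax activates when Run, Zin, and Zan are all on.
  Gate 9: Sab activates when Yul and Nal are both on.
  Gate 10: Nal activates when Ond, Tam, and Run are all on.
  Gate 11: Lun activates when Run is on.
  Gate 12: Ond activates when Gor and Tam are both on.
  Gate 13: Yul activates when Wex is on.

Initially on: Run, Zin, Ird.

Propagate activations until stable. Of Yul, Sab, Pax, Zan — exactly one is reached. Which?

Yul

Run is on, so Lun activates (Gate 11).
Zin and Lun are on, so Kye activates (Gate 7).
Kye is on, so Wex activates (Gate 1).
Gate 13: Wex on → Yul on.
Sab would need Yul and Nal (Gate 9), but Nal never turns on. Zan would need Tam, Nal, and Yul (Gate 6), but Nal never turns on. Pax would need Run, Zin, and Zan (Gate 8), but Zan never turns on.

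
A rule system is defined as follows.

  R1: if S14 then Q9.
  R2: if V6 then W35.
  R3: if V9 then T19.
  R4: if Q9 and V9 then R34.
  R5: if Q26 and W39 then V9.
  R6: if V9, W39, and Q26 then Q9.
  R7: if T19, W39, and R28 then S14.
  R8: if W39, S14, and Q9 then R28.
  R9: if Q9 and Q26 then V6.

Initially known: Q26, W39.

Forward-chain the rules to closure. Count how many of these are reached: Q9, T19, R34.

From Q26 and W39, R5 gives V9.
V9, W39, and Q26 hold, so Q9 follows (R6).
V9 holds, so T19 follows (R3).
From Q9 and V9, R4 gives R34.
Q9: reached.
T19: reached.
R34: reached.
All 3 are reached.

3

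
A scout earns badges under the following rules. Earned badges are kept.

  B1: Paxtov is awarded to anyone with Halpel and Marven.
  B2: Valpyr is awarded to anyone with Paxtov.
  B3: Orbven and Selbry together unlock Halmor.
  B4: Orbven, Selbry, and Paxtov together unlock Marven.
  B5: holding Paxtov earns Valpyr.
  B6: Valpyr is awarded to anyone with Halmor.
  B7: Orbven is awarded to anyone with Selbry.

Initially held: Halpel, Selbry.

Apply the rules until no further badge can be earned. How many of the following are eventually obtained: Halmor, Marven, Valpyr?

2

With Selbry, Orbven is earned (B7).
With Orbven and Selbry, Halmor is earned (B3).
With Halmor, Valpyr is earned (B6).
Halmor: reached.
Marven would need Orbven, Selbry, and Paxtov (B4), but Paxtov is never earned.
Valpyr: reached.
Reached: Halmor and Valpyr — 2 of the 3.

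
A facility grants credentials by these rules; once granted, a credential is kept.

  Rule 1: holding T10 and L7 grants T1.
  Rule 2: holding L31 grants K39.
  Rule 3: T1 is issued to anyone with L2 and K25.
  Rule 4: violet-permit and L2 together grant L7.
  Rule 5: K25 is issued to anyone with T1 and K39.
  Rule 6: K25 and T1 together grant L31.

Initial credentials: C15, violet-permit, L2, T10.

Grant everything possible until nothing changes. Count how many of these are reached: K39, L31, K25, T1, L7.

Holding violet-permit and L2 grants L7 (Rule 4).
Holding T10 and L7 grants T1 (Rule 1).
K39 would need L31 (Rule 2), but L31 is never granted.
L31 would need K25 and T1 (Rule 6), but K25 is never granted.
K25 would need T1 and K39 (Rule 5), but K39 is never granted.
T1: reached.
L7: reached.
Reached: T1 and L7 — 2 of the 5.

2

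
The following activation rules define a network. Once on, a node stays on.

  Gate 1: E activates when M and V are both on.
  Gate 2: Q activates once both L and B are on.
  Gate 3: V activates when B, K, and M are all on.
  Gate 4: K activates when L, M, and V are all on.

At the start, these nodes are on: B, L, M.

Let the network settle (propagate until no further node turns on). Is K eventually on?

K would need L, M, and V (Gate 4), but V never turns on.

No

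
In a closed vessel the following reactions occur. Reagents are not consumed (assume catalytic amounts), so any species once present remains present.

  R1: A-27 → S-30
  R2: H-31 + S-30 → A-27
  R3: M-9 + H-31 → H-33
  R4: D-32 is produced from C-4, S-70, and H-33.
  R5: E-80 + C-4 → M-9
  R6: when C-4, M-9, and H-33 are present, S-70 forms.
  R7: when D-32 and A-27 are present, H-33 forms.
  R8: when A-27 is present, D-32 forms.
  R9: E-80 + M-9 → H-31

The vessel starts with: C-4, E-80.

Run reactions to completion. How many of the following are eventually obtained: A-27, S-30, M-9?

1

E-80 and C-4 present → M-9 forms (R5).
A-27 would need H-31 and S-30 (R2), but S-30 never forms.
S-30 would need A-27 (R1), but A-27 never forms.
M-9: reached.
Reached: M-9 — 1 of the 3.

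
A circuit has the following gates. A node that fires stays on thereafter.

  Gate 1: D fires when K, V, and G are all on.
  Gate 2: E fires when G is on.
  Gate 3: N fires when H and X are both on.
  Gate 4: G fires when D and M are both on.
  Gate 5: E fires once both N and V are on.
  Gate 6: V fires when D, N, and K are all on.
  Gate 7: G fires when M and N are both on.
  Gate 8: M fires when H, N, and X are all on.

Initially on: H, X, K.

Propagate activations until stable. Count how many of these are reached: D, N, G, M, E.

Gate 3: H and X on → N on.
H, N, and X are on, so M fires (Gate 8).
M and N are on, so G fires (Gate 7).
Gate 2: G on → E on.
D would need K, V, and G (Gate 1), but V never turns on.
N: reached.
G: reached.
M: reached.
E: reached.
Reached: N, G, M, and E — 4 of the 5.

4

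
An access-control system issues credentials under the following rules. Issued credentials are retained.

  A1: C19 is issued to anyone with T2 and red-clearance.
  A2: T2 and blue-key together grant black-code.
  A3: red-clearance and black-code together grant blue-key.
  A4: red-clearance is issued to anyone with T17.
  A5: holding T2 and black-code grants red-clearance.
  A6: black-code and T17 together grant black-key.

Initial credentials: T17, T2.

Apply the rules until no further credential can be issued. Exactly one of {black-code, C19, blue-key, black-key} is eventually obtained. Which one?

C19

Holding T17 grants red-clearance (A4).
Holding T2 and red-clearance grants C19 (A1).
black-code would need T2 and blue-key (A2), but blue-key is never granted. black-key would need black-code and T17 (A6), but black-code is never granted. blue-key would need red-clearance and black-code (A3), but black-code is never granted.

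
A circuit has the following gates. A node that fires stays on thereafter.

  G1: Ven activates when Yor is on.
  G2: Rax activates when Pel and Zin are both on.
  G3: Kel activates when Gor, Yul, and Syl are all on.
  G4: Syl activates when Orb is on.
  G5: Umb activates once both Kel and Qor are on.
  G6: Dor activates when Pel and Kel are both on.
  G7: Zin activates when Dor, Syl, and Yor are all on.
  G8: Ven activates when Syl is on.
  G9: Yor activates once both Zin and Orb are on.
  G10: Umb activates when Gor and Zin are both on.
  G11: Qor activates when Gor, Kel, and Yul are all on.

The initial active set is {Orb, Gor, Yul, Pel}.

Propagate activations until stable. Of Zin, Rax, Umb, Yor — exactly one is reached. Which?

G4: Orb on → Syl on.
Gor, Yul, and Syl are on, so Kel activates (G3).
G11: Gor, Kel, and Yul on → Qor on.
Kel and Qor are on, so Umb activates (G5).
Yor would need Zin and Orb (G9), but Zin never turns on. Zin would need Dor, Syl, and Yor (G7), but Yor never turns on. Rax would need Pel and Zin (G2), but Zin never turns on.

Umb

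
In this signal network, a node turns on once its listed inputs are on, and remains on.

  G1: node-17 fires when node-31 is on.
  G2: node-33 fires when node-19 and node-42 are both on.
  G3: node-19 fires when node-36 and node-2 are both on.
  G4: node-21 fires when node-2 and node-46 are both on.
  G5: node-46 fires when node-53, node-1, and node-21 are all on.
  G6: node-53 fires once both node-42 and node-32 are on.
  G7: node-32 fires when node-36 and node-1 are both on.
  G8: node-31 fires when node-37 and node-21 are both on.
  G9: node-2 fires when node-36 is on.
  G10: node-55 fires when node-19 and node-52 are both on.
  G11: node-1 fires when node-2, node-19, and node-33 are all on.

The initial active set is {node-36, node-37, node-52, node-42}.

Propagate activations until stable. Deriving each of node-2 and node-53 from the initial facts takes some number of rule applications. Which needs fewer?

node-2

node-2: node-36 is on, so node-2 fires (G9). [1 rule application]
node-53: node-36 is on, so node-2 fires (G9). G3: node-36 and node-2 on → node-19 on. node-19 and node-42 are on, so node-33 fires (G2). node-2, node-19, and node-33 are on, so node-1 fires (G11). node-36 and node-1 are on, so node-32 fires (G7). node-42 and node-32 are on, so node-53 fires (G6). [6 rule applications]
node-2 needs fewer.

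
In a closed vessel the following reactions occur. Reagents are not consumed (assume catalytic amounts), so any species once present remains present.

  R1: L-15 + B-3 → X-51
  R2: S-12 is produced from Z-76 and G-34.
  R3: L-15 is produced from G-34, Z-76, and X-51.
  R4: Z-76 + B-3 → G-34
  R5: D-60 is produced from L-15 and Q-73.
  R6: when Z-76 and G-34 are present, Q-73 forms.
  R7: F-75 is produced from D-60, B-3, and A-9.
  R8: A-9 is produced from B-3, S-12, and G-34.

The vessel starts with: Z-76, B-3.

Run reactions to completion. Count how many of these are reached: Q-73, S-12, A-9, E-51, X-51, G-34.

4

Z-76 and B-3 present → G-34 forms (R4).
Z-76 and G-34 present → Q-73 forms (R6).
Z-76 and G-34 present → S-12 forms (R2).
B-3, S-12, and G-34 present → A-9 forms (R8).
Q-73: reached.
S-12: reached.
A-9: reached.
No rule produces E-51, and it is not given.
X-51 would need L-15 and B-3 (R1), but L-15 never forms.
G-34: reached.
Reached: Q-73, S-12, A-9, and G-34 — 4 of the 6.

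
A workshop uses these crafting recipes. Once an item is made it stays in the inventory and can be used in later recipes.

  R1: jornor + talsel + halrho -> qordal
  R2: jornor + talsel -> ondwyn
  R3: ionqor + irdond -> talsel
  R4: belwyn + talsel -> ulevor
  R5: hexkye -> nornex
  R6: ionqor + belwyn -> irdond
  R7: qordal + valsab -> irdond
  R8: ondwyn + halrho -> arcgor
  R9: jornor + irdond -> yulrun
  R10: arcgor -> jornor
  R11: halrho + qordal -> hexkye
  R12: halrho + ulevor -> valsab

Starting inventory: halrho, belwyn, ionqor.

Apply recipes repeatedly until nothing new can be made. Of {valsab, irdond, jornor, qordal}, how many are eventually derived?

2

ionqor + belwyn -> irdond (R6).
ionqor + irdond -> talsel (R3).
Using R4, belwyn and talsel make ulevor.
halrho + ulevor -> valsab (R12).
valsab: reached.
irdond: reached.
jornor would need arcgor (R10), but arcgor is never obtained.
qordal would need jornor, talsel, and halrho (R1), but jornor is never obtained.
Reached: valsab and irdond — 2 of the 4.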